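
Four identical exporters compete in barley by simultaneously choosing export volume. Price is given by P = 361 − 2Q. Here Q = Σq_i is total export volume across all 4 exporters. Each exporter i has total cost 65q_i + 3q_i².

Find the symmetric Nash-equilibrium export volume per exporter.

18.5

A representative exporter's profit is π_i = q_i(361 − 2Q) − 65q_i − 3q_i², with Q = q_i + Σ_{j≠i} q_j.
First-order condition: 296 − 10q_i − 2Σ_{j≠i} q_j = 0.
Imposing symmetry (q_j = q for all j) turns Σ_{j≠i} q_j into 3q, so 296 = 16q and q = 18.5.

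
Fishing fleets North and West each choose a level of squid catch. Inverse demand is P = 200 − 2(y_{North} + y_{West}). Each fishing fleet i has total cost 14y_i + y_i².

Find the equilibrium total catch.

46.5

Fishing fleet North's profit: π = y_{North}(200 − 2(y_{North} + y_{West})) − 14y_{North} − y_{North}².
∂π/∂y_{North} = 186 − 6y_{North} − 2y_{West} = 0, so y_{North} = 31 − (1/3)y_{West}.
By symmetry y_{West} = y_{North}; substituting into the reaction function, (4/3)y_{North} = 31 and y_{North} = 23.25.
Total catch: 23.25 + 23.25 = 46.5.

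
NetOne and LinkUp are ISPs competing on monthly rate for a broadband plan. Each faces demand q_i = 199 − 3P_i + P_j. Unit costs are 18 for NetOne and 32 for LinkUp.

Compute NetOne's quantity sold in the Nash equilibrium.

101.4

NetOne's profit: π = (P_{NetOne} − 18)(199 − 3P_{NetOne} + P_{LinkUp}).
∂π/∂P_{NetOne} = 253 − 6P_{NetOne} + P_{LinkUp} = 0 ⇒ P_{NetOne} = 253/6 + (1/6)P_{LinkUp}.
Similarly P_{LinkUp} = 295/6 + (1/6)P_{NetOne}.
Plugging P_{LinkUp} into NetOne's best response: P_{NetOne} = 253/6 + (1/6)(295/6 + (1/6)P_{NetOne}) ⇒ (35/36)P_{NetOne} = 1813/36, so P_{NetOne} = 51.8.
Then P_{LinkUp} = 295/6 + (1/6)·51.8 = 57.8.
q_{NetOne} = 199 − 3·51.8 + 57.8 = 101.4.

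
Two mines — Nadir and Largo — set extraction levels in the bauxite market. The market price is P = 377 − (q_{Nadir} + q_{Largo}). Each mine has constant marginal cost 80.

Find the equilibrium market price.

179

Mine Nadir's profit: π = q_{Nadir}(377 − (q_{Nadir} + q_{Largo})) − 80q_{Nadir}.
∂π/∂q_{Nadir} = 297 − 2q_{Nadir} − q_{Largo} = 0, so q_{Nadir} = 148.5 − 0.5q_{Largo}.
By symmetry q_{Largo} = q_{Nadir}; substituting into the reaction function, 1.5q_{Nadir} = 148.5 and q_{Nadir} = 99.
Equilibrium price: P = 377 − 198 = 179.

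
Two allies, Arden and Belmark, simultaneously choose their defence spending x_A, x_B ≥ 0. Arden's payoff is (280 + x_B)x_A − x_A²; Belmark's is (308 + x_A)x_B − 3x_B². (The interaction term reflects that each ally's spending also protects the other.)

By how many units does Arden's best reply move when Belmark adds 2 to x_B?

1

Expanding Arden's payoff: 280x_A + x_Bx_A − x_A².
∂π/∂x_A = 280 + x_B − 2x_A = 0, so x_A = 140 + 0.5x_B.
The reaction-function slope is 0.5, so a 2-unit rise in x_B moves x_A by 0.5 × 2 = 1. Arden's best response rises — the actions are strategic complements.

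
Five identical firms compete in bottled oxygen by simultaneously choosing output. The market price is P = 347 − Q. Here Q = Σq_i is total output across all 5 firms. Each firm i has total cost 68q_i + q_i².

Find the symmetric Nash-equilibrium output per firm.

A representative firm's profit is π_i = q_i(347 − Q) − 68q_i − q_i², with Q = q_i + Σ_{j≠i} q_j.
First-order condition: 279 − 4q_i − Σ_{j≠i} q_j = 0.
With identical firms, set every q_j = q: then 279 − 4q − 4q = 0, i.e. q = 279/8 = 34.875.

34.875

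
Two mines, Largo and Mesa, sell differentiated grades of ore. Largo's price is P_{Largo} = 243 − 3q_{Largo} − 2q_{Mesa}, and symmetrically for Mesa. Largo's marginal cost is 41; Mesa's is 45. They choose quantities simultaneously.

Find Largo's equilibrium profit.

Mine Largo's profit: π = q_{Largo}(243 − 3q_{Largo} − 2q_{Mesa}) − 41q_{Largo}.
∂π/∂q_{Largo} = 202 − 6q_{Largo} − 2q_{Mesa} = 0 ⇒ q_{Largo} = 101/3 − (1/3)q_{Mesa}.
Similarly q_{Mesa} = 33 − (1/3)q_{Largo}.
Substituting the second reaction function into the first: q_{Largo} = 101/3 − (1/3)(33 − (1/3)q_{Largo}), which gives (8/9)q_{Largo} = 68/3 ⇒ q_{Largo} = 25.5.
Then q_{Mesa} = 33 − (1/3)·25.5 = 24.5.
P_{Largo} = 243 − 3·25.5 − 2·24.5 = 117.5.
Profit = (117.5 − 41)·25.5 = 1950.75.

1950.75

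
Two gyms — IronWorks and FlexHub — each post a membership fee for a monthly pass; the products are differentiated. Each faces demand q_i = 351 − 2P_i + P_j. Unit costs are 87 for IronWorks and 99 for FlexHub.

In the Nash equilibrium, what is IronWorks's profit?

IronWorks's profit: π = (P_{IronWorks} − 87)(351 − 2P_{IronWorks} + P_{FlexHub}).
∂π/∂P_{IronWorks} = 525 − 4P_{IronWorks} + P_{FlexHub} = 0 ⇒ P_{IronWorks} = 131.25 + 0.25P_{FlexHub}.
Similarly P_{FlexHub} = 137.25 + 0.25P_{IronWorks}.
Substituting the second reaction function into the first: P_{IronWorks} = 131.25 + 0.25(137.25 + 0.25P_{IronWorks}), which gives 0.9375P_{IronWorks} = 165.5625 ⇒ P_{IronWorks} = 176.6.
Then P_{FlexHub} = 137.25 + 0.25·176.6 = 181.4.
q_{IronWorks} = 351 − 2·176.6 + 181.4 = 179.2.
Profit = (176.6 − 87)·179.2 = 16056.32.

16056.32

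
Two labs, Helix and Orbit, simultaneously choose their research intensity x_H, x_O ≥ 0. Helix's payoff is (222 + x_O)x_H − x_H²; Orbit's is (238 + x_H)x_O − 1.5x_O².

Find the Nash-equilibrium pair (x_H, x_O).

180.8, 139.6

Expanding Helix's payoff: 222x_H + x_Ox_H − x_H².
∂π/∂x_H = 222 + x_O − 2x_H = 0, so x_H = 111 + 0.5x_O.
Likewise for Orbit: x_O = 238/3 + (1/3)x_H.
Substituting the second reaction function into the first: x_H = 111 + 0.5(238/3 + (1/3)x_H), which gives (5/6)x_H = 452/3 ⇒ x_H = 180.8.
Then x_O = 238/3 + (1/3)·180.8 = 139.6.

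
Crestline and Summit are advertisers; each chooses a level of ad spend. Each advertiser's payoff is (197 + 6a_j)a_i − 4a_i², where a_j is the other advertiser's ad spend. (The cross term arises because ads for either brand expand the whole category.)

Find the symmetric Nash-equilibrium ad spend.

98.5

Crestline's payoff is (197 + 6a_S)a_C − 4a_C².
∂π/∂a_C = 197 + 6a_S − 8a_C = 0, so a_C = 24.625 + 0.75a_S.
By symmetry a_S = a_C; substituting into the reaction function, 0.25a_C = 24.625 and a_C = 98.5.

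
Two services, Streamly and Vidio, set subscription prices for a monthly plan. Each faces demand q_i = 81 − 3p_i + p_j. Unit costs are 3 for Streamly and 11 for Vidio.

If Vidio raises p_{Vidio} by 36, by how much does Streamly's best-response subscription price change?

Streamly's profit: π = (p_{Streamly} − 3)(81 − 3p_{Streamly} + p_{Vidio}).
∂π/∂p_{Streamly} = 90 − 6p_{Streamly} + p_{Vidio} = 0 ⇒ p_{Streamly} = 15 + (1/6)p_{Vidio}.
The reaction-function slope is 1/6, so a 36-unit rise in p_{Vidio} moves p_{Streamly} by 1/6 × 36 = 6. Streamly's best response rises — the actions are strategic complements.

6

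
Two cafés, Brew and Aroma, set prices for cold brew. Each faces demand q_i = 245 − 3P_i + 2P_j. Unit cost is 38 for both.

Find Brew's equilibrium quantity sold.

155.25

Brew's profit: π = (P_{Brew} − 38)(245 − 3P_{Brew} + 2P_{Aroma}).
∂π/∂P_{Brew} = 359 − 6P_{Brew} + 2P_{Aroma} = 0 ⇒ P_{Brew} = 359/6 + (1/3)P_{Aroma}.
Setting P_{Brew} = P_{Aroma} in the reaction function: P_{Brew} = 359/6 + (1/3)P_{Brew}, so P_{Brew} = (359/6) / (2/3) = 89.75.
q_{Brew} = 245 − 3·89.75 + 2·89.75 = 155.25.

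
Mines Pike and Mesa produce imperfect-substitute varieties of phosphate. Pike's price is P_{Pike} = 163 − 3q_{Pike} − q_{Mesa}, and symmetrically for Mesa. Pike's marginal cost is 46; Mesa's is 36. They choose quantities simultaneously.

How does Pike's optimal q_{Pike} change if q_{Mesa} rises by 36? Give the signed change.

Mine Pike's profit: π = q_{Pike}(163 − 3q_{Pike} − q_{Mesa}) − 46q_{Pike}.
∂π/∂q_{Pike} = 117 − 6q_{Pike} − q_{Mesa} = 0 ⇒ q_{Pike} = 19.5 − (1/6)q_{Mesa}.
The reaction-function slope is −1/6, so a 36-unit rise in q_{Mesa} moves q_{Pike} by −1/6 × 36 = −6. Pike's best response falls — the actions are strategic substitutes.

-6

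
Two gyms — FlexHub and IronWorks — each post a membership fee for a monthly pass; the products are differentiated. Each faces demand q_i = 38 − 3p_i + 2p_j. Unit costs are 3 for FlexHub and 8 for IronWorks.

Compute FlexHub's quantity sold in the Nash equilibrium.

29.0625

FlexHub's profit: π = (p_{FlexHub} − 3)(38 − 3p_{FlexHub} + 2p_{IronWorks}).
∂π/∂p_{FlexHub} = 47 − 6p_{FlexHub} + 2p_{IronWorks} = 0 ⇒ p_{FlexHub} = 47/6 + (1/3)p_{IronWorks}.
Similarly p_{IronWorks} = 31/3 + (1/3)p_{FlexHub}.
Plugging p_{IronWorks} into FlexHub's best response: p_{FlexHub} = 47/6 + (1/3)(31/3 + (1/3)p_{FlexHub}) ⇒ (8/9)p_{FlexHub} = 203/18, so p_{FlexHub} = 12.6875.
Then p_{IronWorks} = 31/3 + (1/3)·12.6875 = 14.5625.
q_{FlexHub} = 38 − 3·12.6875 + 2·14.5625 = 29.0625.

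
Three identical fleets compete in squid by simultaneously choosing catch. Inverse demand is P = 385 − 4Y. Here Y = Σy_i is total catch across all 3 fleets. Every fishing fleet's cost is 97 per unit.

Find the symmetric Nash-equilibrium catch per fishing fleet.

A representative fishing fleet's profit is π_i = y_i(385 − 4Y) − 97y_i, with Y = y_i + Σ_{j≠i} y_j.
First-order condition: 288 − 8y_i − 4Σ_{j≠i} y_j = 0.
Imposing symmetry (y_j = y for all j) turns Σ_{j≠i} y_j into 2y, so 288 = 16y and y = 18.

18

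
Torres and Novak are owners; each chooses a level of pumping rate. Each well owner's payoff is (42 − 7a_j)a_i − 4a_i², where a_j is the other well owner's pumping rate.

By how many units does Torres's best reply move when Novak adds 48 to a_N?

Torres's payoff is (42 − 7a_N)a_T − 4a_T².
∂π/∂a_T = 42 − 7a_N − 8a_T = 0, so a_T = 5.25 − 0.875a_N.
The reaction-function slope is −0.875, so a 48-unit rise in a_N moves a_T by −0.875 × 48 = −42. Torres's best response falls — the actions are strategic substitutes.

-42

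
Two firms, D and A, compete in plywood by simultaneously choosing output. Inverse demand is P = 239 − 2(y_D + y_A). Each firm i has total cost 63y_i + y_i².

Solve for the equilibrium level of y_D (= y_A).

Firm D's profit: π = y_D(239 − 2(y_D + y_A)) − 63y_D − y_D².
∂π/∂y_D = 176 − 6y_D − 2y_A = 0, so y_D = 88/3 − (1/3)y_A.
The game is symmetric, so in equilibrium y_A = y_D: the reaction function gives (4/3)y_D = 88/3, hence y_D = 22.

22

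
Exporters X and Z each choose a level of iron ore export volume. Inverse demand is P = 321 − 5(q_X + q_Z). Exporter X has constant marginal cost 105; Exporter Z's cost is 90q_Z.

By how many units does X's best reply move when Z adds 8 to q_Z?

-4

Exporter X's profit: π = q_X(321 − 5(q_X + q_Z)) − 105q_X.
∂π/∂q_X = 216 − 10q_X − 5q_Z = 0, so q_X = 21.6 − 0.5q_Z.
The reaction-function slope is −0.5, so an 8-unit rise in q_Z moves q_X by −0.5 × 8 = −4. X's best response falls — the actions are strategic substitutes.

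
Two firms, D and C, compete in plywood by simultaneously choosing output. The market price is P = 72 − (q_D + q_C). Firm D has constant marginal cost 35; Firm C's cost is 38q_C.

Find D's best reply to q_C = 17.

10

Firm D's profit: π = q_D(72 − (q_D + q_C)) − 35q_D.
∂π/∂q_D = 37 − 2q_D − q_C = 0, so q_D = 18.5 − 0.5q_C.
At q_C = 17: q_D = 18.5 − 0.5·17 = 10.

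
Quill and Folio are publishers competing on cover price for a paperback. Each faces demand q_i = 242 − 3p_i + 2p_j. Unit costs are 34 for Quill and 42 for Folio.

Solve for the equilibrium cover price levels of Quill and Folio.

87.5, 90.5

Quill's profit: π = (p_{Quill} − 34)(242 − 3p_{Quill} + 2p_{Folio}).
∂π/∂p_{Quill} = 344 − 6p_{Quill} + 2p_{Folio} = 0 ⇒ p_{Quill} = 172/3 + (1/3)p_{Folio}.
Similarly p_{Folio} = 184/3 + (1/3)p_{Quill}.
Plugging p_{Folio} into Quill's best response: p_{Quill} = 172/3 + (1/3)(184/3 + (1/3)p_{Quill}) ⇒ (8/9)p_{Quill} = 700/9, so p_{Quill} = 87.5.
Then p_{Folio} = 184/3 + (1/3)·87.5 = 90.5.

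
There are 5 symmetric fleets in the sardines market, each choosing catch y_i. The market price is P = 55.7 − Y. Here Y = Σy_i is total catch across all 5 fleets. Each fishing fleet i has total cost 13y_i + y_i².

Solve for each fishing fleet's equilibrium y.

5.3375

A representative fishing fleet's profit is π_i = y_i(55.7 − Y) − 13y_i − y_i², with Y = y_i + Σ_{j≠i} y_j.
First-order condition: 42.7 − 4y_i − Σ_{j≠i} y_j = 0.
Imposing symmetry (y_j = y for all j) turns Σ_{j≠i} y_j into 4y, so 42.7 = 8y and y = 5.3375.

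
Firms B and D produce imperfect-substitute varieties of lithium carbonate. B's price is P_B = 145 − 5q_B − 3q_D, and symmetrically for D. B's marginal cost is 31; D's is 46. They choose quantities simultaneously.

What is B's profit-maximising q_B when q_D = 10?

Firm B's profit: π = q_B(145 − 5q_B − 3q_D) − 31q_B.
∂π/∂q_B = 114 − 10q_B − 3q_D = 0 ⇒ q_B = 11.4 − 0.3q_D.
At q_D = 10: q_B = 11.4 − 0.3·10 = 8.4.

8.4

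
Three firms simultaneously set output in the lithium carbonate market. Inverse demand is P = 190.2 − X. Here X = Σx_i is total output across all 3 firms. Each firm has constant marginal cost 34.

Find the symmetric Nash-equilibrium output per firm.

A representative firm's profit is π_i = x_i(190.2 − X) − 34x_i, with X = x_i + Σ_{j≠i} x_j.
First-order condition: 156.2 − 2x_i − Σ_{j≠i} x_j = 0.
Imposing symmetry (x_j = x for all j) turns Σ_{j≠i} x_j into 2x, so 156.2 = 4x and x = 39.05.

39.05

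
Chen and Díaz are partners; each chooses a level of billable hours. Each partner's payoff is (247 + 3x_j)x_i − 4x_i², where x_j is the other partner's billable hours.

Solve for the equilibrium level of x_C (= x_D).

49.4

Chen's payoff is (247 + 3x_D)x_C − 4x_C².
∂π/∂x_C = 247 + 3x_D − 8x_C = 0, so x_C = 30.875 + 0.375x_D.
The game is symmetric, so in equilibrium x_D = x_C: the reaction function gives 0.625x_C = 30.875, hence x_C = 49.4.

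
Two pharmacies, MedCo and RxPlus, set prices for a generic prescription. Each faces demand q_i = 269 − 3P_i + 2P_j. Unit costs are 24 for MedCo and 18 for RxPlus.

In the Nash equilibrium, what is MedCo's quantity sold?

180.375

MedCo's profit: π = (P_{MedCo} − 24)(269 − 3P_{MedCo} + 2P_{RxPlus}).
∂π/∂P_{MedCo} = 341 − 6P_{MedCo} + 2P_{RxPlus} = 0 ⇒ P_{MedCo} = 341/6 + (1/3)P_{RxPlus}.
Similarly P_{RxPlus} = 323/6 + (1/3)P_{MedCo}.
Plugging P_{RxPlus} into MedCo's best response: P_{MedCo} = 341/6 + (1/3)(323/6 + (1/3)P_{MedCo}) ⇒ (8/9)P_{MedCo} = 673/9, so P_{MedCo} = 84.125.
Then P_{RxPlus} = 323/6 + (1/3)·84.125 = 81.875.
q_{MedCo} = 269 − 3·84.125 + 2·81.875 = 180.375.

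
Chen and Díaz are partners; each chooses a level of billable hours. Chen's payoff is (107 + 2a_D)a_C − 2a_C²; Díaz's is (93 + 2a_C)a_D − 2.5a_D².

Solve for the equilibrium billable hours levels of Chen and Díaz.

Expanding Chen's payoff: 107a_C + 2a_Da_C − 2a_C².
∂π/∂a_C = 107 + 2a_D − 4a_C = 0, so a_C = 26.75 + 0.5a_D.
Likewise for Díaz: a_D = 18.6 + 0.4a_C.
Plugging a_D into Chen's best response: a_C = 26.75 + 0.5(18.6 + 0.4a_C) ⇒ 0.8a_C = 36.05, so a_C = 45.0625.
Then a_D = 18.6 + 0.4·45.0625 = 36.625.

45.0625, 36.625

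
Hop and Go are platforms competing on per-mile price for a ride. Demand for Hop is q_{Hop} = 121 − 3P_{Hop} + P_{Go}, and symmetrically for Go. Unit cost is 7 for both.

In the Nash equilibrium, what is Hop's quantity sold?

64.2

Hop's profit: π = (P_{Hop} − 7)(121 − 3P_{Hop} + P_{Go}).
∂π/∂P_{Hop} = 142 − 6P_{Hop} + P_{Go} = 0 ⇒ P_{Hop} = 71/3 + (1/6)P_{Go}.
The game is symmetric, so in equilibrium P_{Go} = P_{Hop}: the reaction function gives (5/6)P_{Hop} = 71/3, hence P_{Hop} = 28.4.
q_{Hop} = 121 − 3·28.4 + 28.4 = 64.2.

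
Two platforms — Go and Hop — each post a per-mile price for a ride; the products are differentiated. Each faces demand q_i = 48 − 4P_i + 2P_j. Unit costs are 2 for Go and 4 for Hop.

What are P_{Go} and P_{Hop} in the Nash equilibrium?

9.6, 10.4

Go's profit: π = (P_{Go} − 2)(48 − 4P_{Go} + 2P_{Hop}).
∂π/∂P_{Go} = 56 − 8P_{Go} + 2P_{Hop} = 0 ⇒ P_{Go} = 7 + 0.25P_{Hop}.
Similarly P_{Hop} = 8 + 0.25P_{Go}.
Solving the two reaction functions simultaneously: (1 − (0.25)(0.25))P_{Go} = 7 + 0.25·8, so 0.9375P_{Go} = 9 and P_{Go} = 9.6.
Then P_{Hop} = 8 + 0.25·9.6 = 10.4.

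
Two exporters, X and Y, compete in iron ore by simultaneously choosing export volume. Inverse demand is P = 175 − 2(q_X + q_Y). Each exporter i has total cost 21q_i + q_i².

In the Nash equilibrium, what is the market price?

Exporter X's profit: π = q_X(175 − 2(q_X + q_Y)) − 21q_X − q_X².
∂π/∂q_X = 154 − 6q_X − 2q_Y = 0, so q_X = 77/3 − (1/3)q_Y.
Setting q_X = q_Y in the reaction function: q_X = 77/3 − (1/3)q_X, so q_X = (77/3) / (4/3) = 19.25.
Equilibrium price: P = 175 − 2·38.5 = 98.

98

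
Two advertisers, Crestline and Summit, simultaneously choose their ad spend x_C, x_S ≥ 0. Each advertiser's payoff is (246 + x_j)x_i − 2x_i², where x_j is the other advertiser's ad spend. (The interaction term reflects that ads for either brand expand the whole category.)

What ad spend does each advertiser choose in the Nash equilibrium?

82

Crestline's payoff is (246 + x_S)x_C − 2x_C².
∂π/∂x_C = 246 + x_S − 4x_C = 0, so x_C = 61.5 + 0.25x_S.
Setting x_C = x_S in the reaction function: x_C = 61.5 + 0.25x_C, so x_C = 61.5 / 0.75 = 82.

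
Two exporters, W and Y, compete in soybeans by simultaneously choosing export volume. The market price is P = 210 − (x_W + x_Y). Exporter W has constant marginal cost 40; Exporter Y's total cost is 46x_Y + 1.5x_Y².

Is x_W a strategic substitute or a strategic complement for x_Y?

Exporter W's profit: π = x_W(210 − (x_W + x_Y)) − 40x_W.
∂π/∂x_W = 170 − 2x_W − x_Y = 0, so x_W = 85 − 0.5x_Y.
The best-response slope dx_W/dx_Y = −0.5 < 0: the reaction function is downward-sloping, so the choices are strategic substitutes.

strategic substitutes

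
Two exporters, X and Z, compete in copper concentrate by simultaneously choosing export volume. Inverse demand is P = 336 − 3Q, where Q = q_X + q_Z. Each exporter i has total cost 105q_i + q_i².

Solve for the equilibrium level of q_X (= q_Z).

Exporter X's profit: π = q_X(336 − 3(q_X + q_Z)) − 105q_X − q_X².
∂π/∂q_X = 231 − 8q_X − 3q_Z = 0, so q_X = 28.875 − 0.375q_Z.
The game is symmetric, so in equilibrium q_Z = q_X: the reaction function gives 1.375q_X = 28.875, hence q_X = 21.

21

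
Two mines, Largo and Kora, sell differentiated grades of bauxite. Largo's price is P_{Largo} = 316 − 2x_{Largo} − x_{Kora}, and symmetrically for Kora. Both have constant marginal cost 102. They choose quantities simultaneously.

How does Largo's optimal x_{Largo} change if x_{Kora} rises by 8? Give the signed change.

Mine Largo's profit: π = x_{Largo}(316 − 2x_{Largo} − x_{Kora}) − 102x_{Largo}.
∂π/∂x_{Largo} = 214 − 4x_{Largo} − x_{Kora} = 0 ⇒ x_{Largo} = 53.5 − 0.25x_{Kora}.
The reaction-function slope is −0.25, so an 8-unit rise in x_{Kora} moves x_{Largo} by −0.25 × 8 = −2. Largo's best response falls — the actions are strategic substitutes.

-2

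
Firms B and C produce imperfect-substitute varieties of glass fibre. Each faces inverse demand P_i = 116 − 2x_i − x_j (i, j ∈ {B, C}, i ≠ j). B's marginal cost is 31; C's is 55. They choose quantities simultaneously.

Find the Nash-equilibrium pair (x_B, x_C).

18.6, 10.6

Firm B's profit: π = x_B(116 − 2x_B − x_C) − 31x_B.
∂π/∂x_B = 85 − 4x_B − x_C = 0 ⇒ x_B = 21.25 − 0.25x_C.
Similarly x_C = 15.25 − 0.25x_B.
Plugging x_C into B's best response: x_B = 21.25 − 0.25(15.25 − 0.25x_B) ⇒ 0.9375x_B = 17.4375, so x_B = 18.6.
Then x_C = 15.25 − 0.25·18.6 = 10.6.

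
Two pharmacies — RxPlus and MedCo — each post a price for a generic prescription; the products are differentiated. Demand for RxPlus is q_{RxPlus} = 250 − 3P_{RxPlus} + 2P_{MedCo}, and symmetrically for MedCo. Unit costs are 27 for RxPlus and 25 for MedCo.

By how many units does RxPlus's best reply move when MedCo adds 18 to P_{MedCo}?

RxPlus's profit: π = (P_{RxPlus} − 27)(250 − 3P_{RxPlus} + 2P_{MedCo}).
∂π/∂P_{RxPlus} = 331 − 6P_{RxPlus} + 2P_{MedCo} = 0 ⇒ P_{RxPlus} = 331/6 + (1/3)P_{MedCo}.
The reaction-function slope is 1/3, so an 18-unit rise in P_{MedCo} moves P_{RxPlus} by 1/3 × 18 = 6. RxPlus's best response rises — the actions are strategic complements.

6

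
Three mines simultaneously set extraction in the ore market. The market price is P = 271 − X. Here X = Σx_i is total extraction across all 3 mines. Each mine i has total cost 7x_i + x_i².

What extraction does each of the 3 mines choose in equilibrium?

44

A representative mine's profit is π_i = x_i(271 − X) − 7x_i − x_i², with X = x_i + Σ_{j≠i} x_j.
First-order condition: 264 − 4x_i − Σ_{j≠i} x_j = 0.
Imposing symmetry (x_j = x for all j) turns Σ_{j≠i} x_j into 2x, so 264 = 6x and x = 44.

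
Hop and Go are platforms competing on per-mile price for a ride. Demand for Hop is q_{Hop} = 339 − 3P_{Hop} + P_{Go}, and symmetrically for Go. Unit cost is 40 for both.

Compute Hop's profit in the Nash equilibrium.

Hop's profit: π = (P_{Hop} − 40)(339 − 3P_{Hop} + P_{Go}).
∂π/∂P_{Hop} = 459 − 6P_{Hop} + P_{Go} = 0 ⇒ P_{Hop} = 76.5 + (1/6)P_{Go}.
The game is symmetric, so in equilibrium P_{Go} = P_{Hop}: the reaction function gives (5/6)P_{Hop} = 76.5, hence P_{Hop} = 91.8.
q_{Hop} = 339 − 3·91.8 + 91.8 = 155.4.
Profit = (91.8 − 40)·155.4 = 8049.72.

8049.72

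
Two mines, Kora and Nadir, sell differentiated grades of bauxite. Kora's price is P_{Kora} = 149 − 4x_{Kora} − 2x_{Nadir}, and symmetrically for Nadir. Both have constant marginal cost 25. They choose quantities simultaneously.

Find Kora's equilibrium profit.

Mine Kora's profit: π = x_{Kora}(149 − 4x_{Kora} − 2x_{Nadir}) − 25x_{Kora}.
∂π/∂x_{Kora} = 124 − 8x_{Kora} − 2x_{Nadir} = 0 ⇒ x_{Kora} = 15.5 − 0.25x_{Nadir}.
By symmetry x_{Nadir} = x_{Kora}; substituting into the reaction function, 1.25x_{Kora} = 15.5 and x_{Kora} = 12.4.
P_{Kora} = 149 − 4·12.4 − 2·12.4 = 74.6.
Profit = (74.6 − 25)·12.4 = 615.04.

615.04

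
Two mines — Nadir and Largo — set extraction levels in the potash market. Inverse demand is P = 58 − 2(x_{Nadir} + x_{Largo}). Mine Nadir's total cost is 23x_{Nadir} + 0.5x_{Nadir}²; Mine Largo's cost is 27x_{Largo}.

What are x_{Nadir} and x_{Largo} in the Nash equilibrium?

Mine Nadir's profit: π = x_{Nadir}(58 − 2(x_{Nadir} + x_{Largo})) − 23x_{Nadir} − 0.5x_{Nadir}².
∂π/∂x_{Nadir} = 35 − 5x_{Nadir} − 2x_{Largo} = 0, so x_{Nadir} = 7 − 0.4x_{Largo}.
For Largo: ∂π/∂x_{Largo} = 31 − 4x_{Largo} − 2x_{Nadir} = 0 ⇒ x_{Largo} = 7.75 − 0.5x_{Nadir}.
Plugging x_{Largo} into Nadir's best response: x_{Nadir} = 7 − 0.4(7.75 − 0.5x_{Nadir}) ⇒ 0.8x_{Nadir} = 3.9, so x_{Nadir} = 4.875.
Then x_{Largo} = 7.75 − 0.5·4.875 = 5.3125.

4.875, 5.3125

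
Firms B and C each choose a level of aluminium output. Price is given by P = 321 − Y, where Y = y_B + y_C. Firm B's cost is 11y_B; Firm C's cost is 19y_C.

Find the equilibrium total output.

Firm B's profit: π = y_B(321 − (y_B + y_C)) − 11y_B.
∂π/∂y_B = 310 − 2y_B − y_C = 0, so y_B = 155 − 0.5y_C.
By the same steps for C: y_C = 151 − 0.5y_B.
Plugging y_C into B's best response: y_B = 155 − 0.5(151 − 0.5y_B) ⇒ 0.75y_B = 79.5, so y_B = 106.
Then y_C = 151 − 0.5·106 = 98.
Total output: 106 + 98 = 204.

204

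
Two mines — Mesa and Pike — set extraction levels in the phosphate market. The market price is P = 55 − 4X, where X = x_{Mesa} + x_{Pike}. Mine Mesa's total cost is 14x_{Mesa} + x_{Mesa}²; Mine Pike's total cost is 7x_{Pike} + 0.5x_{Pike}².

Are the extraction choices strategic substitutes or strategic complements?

strategic substitutes

Mine Mesa's profit: π = x_{Mesa}(55 − 4(x_{Mesa} + x_{Pike})) − 14x_{Mesa} − x_{Mesa}².
∂π/∂x_{Mesa} = 41 − 10x_{Mesa} − 4x_{Pike} = 0, so x_{Mesa} = 4.1 − 0.4x_{Pike}.
The best-response slope dx_{Mesa}/dx_{Pike} = −0.4 < 0: the reaction function is downward-sloping, so the choices are strategic substitutes.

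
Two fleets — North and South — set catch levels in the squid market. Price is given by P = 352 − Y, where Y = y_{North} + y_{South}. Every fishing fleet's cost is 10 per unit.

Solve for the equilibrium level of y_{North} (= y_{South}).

114

Fishing fleet North's profit: π = y_{North}(352 − (y_{North} + y_{South})) − 10y_{North}.
∂π/∂y_{North} = 342 − 2y_{North} − y_{South} = 0, so y_{North} = 171 − 0.5y_{South}.
By symmetry y_{South} = y_{North}; substituting into the reaction function, 1.5y_{North} = 171 and y_{North} = 114.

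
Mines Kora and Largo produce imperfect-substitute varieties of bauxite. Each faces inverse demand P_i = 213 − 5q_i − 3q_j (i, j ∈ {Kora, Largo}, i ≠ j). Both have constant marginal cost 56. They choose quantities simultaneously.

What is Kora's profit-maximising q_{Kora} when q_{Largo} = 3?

14.8

Mine Kora's profit: π = q_{Kora}(213 − 5q_{Kora} − 3q_{Largo}) − 56q_{Kora}.
∂π/∂q_{Kora} = 157 − 10q_{Kora} − 3q_{Largo} = 0 ⇒ q_{Kora} = 15.7 − 0.3q_{Largo}.
At q_{Largo} = 3: q_{Kora} = 15.7 − 0.3·3 = 14.8.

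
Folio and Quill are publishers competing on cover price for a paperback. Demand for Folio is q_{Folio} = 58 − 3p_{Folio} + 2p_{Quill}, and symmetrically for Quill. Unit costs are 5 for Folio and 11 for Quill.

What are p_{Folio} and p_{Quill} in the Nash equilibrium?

19.375, 21.625

Folio's profit: π = (p_{Folio} − 5)(58 − 3p_{Folio} + 2p_{Quill}).
∂π/∂p_{Folio} = 73 − 6p_{Folio} + 2p_{Quill} = 0 ⇒ p_{Folio} = 73/6 + (1/3)p_{Quill}.
Similarly p_{Quill} = 91/6 + (1/3)p_{Folio}.
Substituting the second reaction function into the first: p_{Folio} = 73/6 + (1/3)(91/6 + (1/3)p_{Folio}), which gives (8/9)p_{Folio} = 155/9 ⇒ p_{Folio} = 19.375.
Then p_{Quill} = 91/6 + (1/3)·19.375 = 21.625.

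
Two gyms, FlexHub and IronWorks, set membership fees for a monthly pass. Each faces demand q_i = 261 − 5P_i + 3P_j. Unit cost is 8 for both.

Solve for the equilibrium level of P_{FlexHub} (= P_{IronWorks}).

43

FlexHub's profit: π = (P_{FlexHub} − 8)(261 − 5P_{FlexHub} + 3P_{IronWorks}).
∂π/∂P_{FlexHub} = 301 − 10P_{FlexHub} + 3P_{IronWorks} = 0 ⇒ P_{FlexHub} = 30.1 + 0.3P_{IronWorks}.
Setting P_{FlexHub} = P_{IronWorks} in the reaction function: P_{FlexHub} = 30.1 + 0.3P_{FlexHub}, so P_{FlexHub} = 30.1 / 0.7 = 43.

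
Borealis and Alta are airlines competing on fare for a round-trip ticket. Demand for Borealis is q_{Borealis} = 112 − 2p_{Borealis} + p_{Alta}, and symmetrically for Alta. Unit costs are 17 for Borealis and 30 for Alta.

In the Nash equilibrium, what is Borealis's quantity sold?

Borealis's profit: π = (p_{Borealis} − 17)(112 − 2p_{Borealis} + p_{Alta}).
∂π/∂p_{Borealis} = 146 − 4p_{Borealis} + p_{Alta} = 0 ⇒ p_{Borealis} = 36.5 + 0.25p_{Alta}.
Similarly p_{Alta} = 43 + 0.25p_{Borealis}.
Solving the two reaction functions simultaneously: (1 − (0.25)(0.25))p_{Borealis} = 36.5 + 0.25·43, so 0.9375p_{Borealis} = 47.25 and p_{Borealis} = 50.4.
Then p_{Alta} = 43 + 0.25·50.4 = 55.6.
q_{Borealis} = 112 − 2·50.4 + 55.6 = 66.8.

66.8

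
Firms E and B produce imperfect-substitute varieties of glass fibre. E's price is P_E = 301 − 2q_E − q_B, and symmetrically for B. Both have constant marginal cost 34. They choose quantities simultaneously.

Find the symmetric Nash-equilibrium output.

Firm E's profit: π = q_E(301 − 2q_E − q_B) − 34q_E.
∂π/∂q_E = 267 − 4q_E − q_B = 0 ⇒ q_E = 66.75 − 0.25q_B.
By symmetry q_B = q_E; substituting into the reaction function, 1.25q_E = 66.75 and q_E = 53.4.

53.4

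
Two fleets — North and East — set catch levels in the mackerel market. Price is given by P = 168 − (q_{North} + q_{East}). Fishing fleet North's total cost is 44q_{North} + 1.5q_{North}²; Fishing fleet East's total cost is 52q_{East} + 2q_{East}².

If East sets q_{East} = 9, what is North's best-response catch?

Fishing fleet North's profit: π = q_{North}(168 − (q_{North} + q_{East})) − 44q_{North} − 1.5q_{North}².
∂π/∂q_{North} = 124 − 5q_{North} − q_{East} = 0, so q_{North} = 24.8 − 0.2q_{East}.
At q_{East} = 9: q_{North} = 24.8 − 0.2·9 = 23.

23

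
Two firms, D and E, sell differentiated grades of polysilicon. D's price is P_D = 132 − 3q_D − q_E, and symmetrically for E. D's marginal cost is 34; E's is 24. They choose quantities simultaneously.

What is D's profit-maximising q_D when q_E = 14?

Firm D's profit: π = q_D(132 − 3q_D − q_E) − 34q_D.
∂π/∂q_D = 98 − 6q_D − q_E = 0 ⇒ q_D = 49/3 − (1/6)q_E.
At q_E = 14: q_D = 49/3 − (1/6)·14 = 14.

14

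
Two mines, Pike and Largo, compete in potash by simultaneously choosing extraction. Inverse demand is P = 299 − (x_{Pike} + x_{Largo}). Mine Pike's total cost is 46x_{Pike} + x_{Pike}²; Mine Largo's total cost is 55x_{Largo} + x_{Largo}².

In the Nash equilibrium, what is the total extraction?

99.4

Mine Pike's profit: π = x_{Pike}(299 − (x_{Pike} + x_{Largo})) − 46x_{Pike} − x_{Pike}².
∂π/∂x_{Pike} = 253 − 4x_{Pike} − x_{Largo} = 0, so x_{Pike} = 63.25 − 0.25x_{Largo}.
By the same steps for Largo: x_{Largo} = 61 − 0.25x_{Pike}.
Plugging x_{Largo} into Pike's best response: x_{Pike} = 63.25 − 0.25(61 − 0.25x_{Pike}) ⇒ 0.9375x_{Pike} = 48, so x_{Pike} = 51.2.
Then x_{Largo} = 61 − 0.25·51.2 = 48.2.
Total extraction: 51.2 + 48.2 = 99.4.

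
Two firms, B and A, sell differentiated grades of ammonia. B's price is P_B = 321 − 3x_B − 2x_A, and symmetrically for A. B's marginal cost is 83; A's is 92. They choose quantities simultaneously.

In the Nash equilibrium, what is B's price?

Firm B's profit: π = x_B(321 − 3x_B − 2x_A) − 83x_B.
∂π/∂x_B = 238 − 6x_B − 2x_A = 0 ⇒ x_B = 119/3 − (1/3)x_A.
Similarly x_A = 229/6 − (1/3)x_B.
Solving the two reaction functions simultaneously: (1 − (−1/3)(−1/3))x_B = 119/3 − (1/3)·(229/6), so (8/9)x_B = 485/18 and x_B = 30.3125.
Then x_A = 229/6 − (1/3)·30.3125 = 28.0625.
P_B = 321 − 3·30.3125 − 2·28.0625 = 173.9375.

173.9375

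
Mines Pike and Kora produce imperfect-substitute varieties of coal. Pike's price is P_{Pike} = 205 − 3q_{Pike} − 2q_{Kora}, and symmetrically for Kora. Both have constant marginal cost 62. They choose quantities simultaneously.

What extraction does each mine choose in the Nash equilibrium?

Mine Pike's profit: π = q_{Pike}(205 − 3q_{Pike} − 2q_{Kora}) − 62q_{Pike}.
∂π/∂q_{Pike} = 143 − 6q_{Pike} − 2q_{Kora} = 0 ⇒ q_{Pike} = 143/6 − (1/3)q_{Kora}.
By symmetry q_{Kora} = q_{Pike}; substituting into the reaction function, (4/3)q_{Pike} = 143/6 and q_{Pike} = 17.875.

17.875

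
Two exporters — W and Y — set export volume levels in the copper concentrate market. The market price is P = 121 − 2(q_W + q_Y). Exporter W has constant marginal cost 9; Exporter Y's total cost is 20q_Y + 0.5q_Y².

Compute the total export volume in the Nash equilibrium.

33.625

Exporter W's profit: π = q_W(121 − 2(q_W + q_Y)) − 9q_W.
∂π/∂q_W = 112 − 4q_W − 2q_Y = 0, so q_W = 28 − 0.5q_Y.
For Y: ∂π/∂q_Y = 101 − 5q_Y − 2q_W = 0 ⇒ q_Y = 20.2 − 0.4q_W.
Substituting the second reaction function into the first: q_W = 28 − 0.5(20.2 − 0.4q_W), which gives 0.8q_W = 17.9 ⇒ q_W = 22.375.
Then q_Y = 20.2 − 0.4·22.375 = 11.25.
Total export volume: 22.375 + 11.25 = 33.625.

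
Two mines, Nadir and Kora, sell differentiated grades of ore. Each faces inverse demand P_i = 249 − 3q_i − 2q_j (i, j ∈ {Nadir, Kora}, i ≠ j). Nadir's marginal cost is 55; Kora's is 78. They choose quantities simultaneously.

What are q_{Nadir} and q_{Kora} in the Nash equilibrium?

25.6875, 19.9375

Mine Nadir's profit: π = q_{Nadir}(249 − 3q_{Nadir} − 2q_{Kora}) − 55q_{Nadir}.
∂π/∂q_{Nadir} = 194 − 6q_{Nadir} − 2q_{Kora} = 0 ⇒ q_{Nadir} = 97/3 − (1/3)q_{Kora}.
Similarly q_{Kora} = 28.5 − (1/3)q_{Nadir}.
Solving the two reaction functions simultaneously: (1 − (−1/3)(−1/3))q_{Nadir} = 97/3 − (1/3)·28.5, so (8/9)q_{Nadir} = 137/6 and q_{Nadir} = 25.6875.
Then q_{Kora} = 28.5 − (1/3)·25.6875 = 19.9375.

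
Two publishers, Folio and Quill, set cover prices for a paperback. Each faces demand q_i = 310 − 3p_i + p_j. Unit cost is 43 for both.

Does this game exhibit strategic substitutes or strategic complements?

Folio's profit: π = (p_{Folio} − 43)(310 − 3p_{Folio} + p_{Quill}).
∂π/∂p_{Folio} = 439 − 6p_{Folio} + p_{Quill} = 0 ⇒ p_{Folio} = 439/6 + (1/6)p_{Quill}.
The best-response slope dp_{Folio}/dp_{Quill} = 1/6 > 0: the reaction function is upward-sloping, so the choices are strategic complements.

strategic complements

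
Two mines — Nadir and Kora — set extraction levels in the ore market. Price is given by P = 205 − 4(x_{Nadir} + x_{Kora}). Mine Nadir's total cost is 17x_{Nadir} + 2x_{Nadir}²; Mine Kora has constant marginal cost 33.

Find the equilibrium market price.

Mine Nadir's profit: π = x_{Nadir}(205 − 4(x_{Nadir} + x_{Kora})) − 17x_{Nadir} − 2x_{Nadir}².
∂π/∂x_{Nadir} = 188 − 12x_{Nadir} − 4x_{Kora} = 0, so x_{Nadir} = 47/3 − (1/3)x_{Kora}.
For Kora: ∂π/∂x_{Kora} = 172 − 8x_{Kora} − 4x_{Nadir} = 0 ⇒ x_{Kora} = 21.5 − 0.5x_{Nadir}.
Substituting the second reaction function into the first: x_{Nadir} = 47/3 − (1/3)(21.5 − 0.5x_{Nadir}), which gives (5/6)x_{Nadir} = 8.5 ⇒ x_{Nadir} = 10.2.
Then x_{Kora} = 21.5 − 0.5·10.2 = 16.4.
Equilibrium price: P = 205 − 4·26.6 = 98.6.

98.6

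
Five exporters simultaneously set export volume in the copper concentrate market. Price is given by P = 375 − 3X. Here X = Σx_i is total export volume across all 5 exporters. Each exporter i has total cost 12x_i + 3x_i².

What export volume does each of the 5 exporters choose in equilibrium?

15.125

A representative exporter's profit is π_i = x_i(375 − 3X) − 12x_i − 3x_i², with X = x_i + Σ_{j≠i} x_j.
First-order condition: 363 − 12x_i − 3Σ_{j≠i} x_j = 0.
In a symmetric equilibrium every exporter chooses the same x, so Σ_{j≠i} x_j = 4x. The condition becomes 363 − 24x = 0, giving x = 363/24 = 15.125.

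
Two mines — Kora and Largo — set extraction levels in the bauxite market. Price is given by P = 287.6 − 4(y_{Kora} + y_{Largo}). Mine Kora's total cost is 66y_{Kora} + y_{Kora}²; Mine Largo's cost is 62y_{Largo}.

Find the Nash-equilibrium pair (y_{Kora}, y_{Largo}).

13.6, 21.4

Mine Kora's profit: π = y_{Kora}(287.6 − 4(y_{Kora} + y_{Largo})) − 66y_{Kora} − y_{Kora}².
∂π/∂y_{Kora} = 221.6 − 10y_{Kora} − 4y_{Largo} = 0, so y_{Kora} = 22.16 − 0.4y_{Largo}.
For Largo: ∂π/∂y_{Largo} = 225.6 − 8y_{Largo} − 4y_{Kora} = 0 ⇒ y_{Largo} = 28.2 − 0.5y_{Kora}.
Solving the two reaction functions simultaneously: (1 − (−0.4)(−0.5))y_{Kora} = 22.16 − 0.4·28.2, so 0.8y_{Kora} = 10.88 and y_{Kora} = 13.6.
Then y_{Largo} = 28.2 − 0.5·13.6 = 21.4.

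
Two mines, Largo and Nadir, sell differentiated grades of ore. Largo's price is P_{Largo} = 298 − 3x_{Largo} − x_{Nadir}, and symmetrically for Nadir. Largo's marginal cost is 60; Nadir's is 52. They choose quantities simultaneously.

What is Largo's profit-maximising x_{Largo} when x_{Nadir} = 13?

Mine Largo's profit: π = x_{Largo}(298 − 3x_{Largo} − x_{Nadir}) − 60x_{Largo}.
∂π/∂x_{Largo} = 238 − 6x_{Largo} − x_{Nadir} = 0 ⇒ x_{Largo} = 119/3 − (1/6)x_{Nadir}.
At x_{Nadir} = 13: x_{Largo} = 119/3 − (1/6)·13 = 37.5.

37.5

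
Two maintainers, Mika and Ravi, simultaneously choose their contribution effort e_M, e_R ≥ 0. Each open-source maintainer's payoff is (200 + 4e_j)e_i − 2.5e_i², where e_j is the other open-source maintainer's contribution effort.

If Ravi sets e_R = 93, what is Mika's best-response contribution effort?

114.4

Mika's payoff is (200 + 4e_R)e_M − 2.5e_M².
∂π/∂e_M = 200 + 4e_R − 5e_M = 0, so e_M = 40 + 0.8e_R.
At e_R = 93: e_M = 40 + 0.8·93 = 114.4.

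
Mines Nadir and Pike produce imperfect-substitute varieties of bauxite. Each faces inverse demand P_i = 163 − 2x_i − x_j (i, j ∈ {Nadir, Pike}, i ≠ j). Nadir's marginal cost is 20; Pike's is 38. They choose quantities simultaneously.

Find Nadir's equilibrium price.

Mine Nadir's profit: π = x_{Nadir}(163 − 2x_{Nadir} − x_{Pike}) − 20x_{Nadir}.
∂π/∂x_{Nadir} = 143 − 4x_{Nadir} − x_{Pike} = 0 ⇒ x_{Nadir} = 35.75 − 0.25x_{Pike}.
Similarly x_{Pike} = 31.25 − 0.25x_{Nadir}.
Plugging x_{Pike} into Nadir's best response: x_{Nadir} = 35.75 − 0.25(31.25 − 0.25x_{Nadir}) ⇒ 0.9375x_{Nadir} = 27.9375, so x_{Nadir} = 29.8.
Then x_{Pike} = 31.25 − 0.25·29.8 = 23.8.
P_{Nadir} = 163 − 2·29.8 − 23.8 = 79.6.

79.6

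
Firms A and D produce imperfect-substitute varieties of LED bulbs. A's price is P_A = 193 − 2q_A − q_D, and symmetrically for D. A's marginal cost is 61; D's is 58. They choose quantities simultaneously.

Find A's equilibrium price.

113.4

Firm A's profit: π = q_A(193 − 2q_A − q_D) − 61q_A.
∂π/∂q_A = 132 − 4q_A − q_D = 0 ⇒ q_A = 33 − 0.25q_D.
Similarly q_D = 33.75 − 0.25q_A.
Solving the two reaction functions simultaneously: (1 − (−0.25)(−0.25))q_A = 33 − 0.25·33.75, so 0.9375q_A = 24.5625 and q_A = 26.2.
Then q_D = 33.75 − 0.25·26.2 = 27.2.
P_A = 193 − 2·26.2 − 27.2 = 113.4.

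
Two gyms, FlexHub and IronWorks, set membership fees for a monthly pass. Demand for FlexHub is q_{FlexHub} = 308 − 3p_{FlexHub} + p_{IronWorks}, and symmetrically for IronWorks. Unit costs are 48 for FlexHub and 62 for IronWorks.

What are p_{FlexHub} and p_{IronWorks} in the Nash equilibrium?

91.6, 97.6

FlexHub's profit: π = (p_{FlexHub} − 48)(308 − 3p_{FlexHub} + p_{IronWorks}).
∂π/∂p_{FlexHub} = 452 − 6p_{FlexHub} + p_{IronWorks} = 0 ⇒ p_{FlexHub} = 226/3 + (1/6)p_{IronWorks}.
Similarly p_{IronWorks} = 247/3 + (1/6)p_{FlexHub}.
Substituting the second reaction function into the first: p_{FlexHub} = 226/3 + (1/6)(247/3 + (1/6)p_{FlexHub}), which gives (35/36)p_{FlexHub} = 1603/18 ⇒ p_{FlexHub} = 91.6.
Then p_{IronWorks} = 247/3 + (1/6)·91.6 = 97.6.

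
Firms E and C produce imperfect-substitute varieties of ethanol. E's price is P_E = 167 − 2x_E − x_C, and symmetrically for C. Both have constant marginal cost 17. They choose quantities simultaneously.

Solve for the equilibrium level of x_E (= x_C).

30

Firm E's profit: π = x_E(167 − 2x_E − x_C) − 17x_E.
∂π/∂x_E = 150 − 4x_E − x_C = 0 ⇒ x_E = 37.5 − 0.25x_C.
By symmetry x_C = x_E; substituting into the reaction function, 1.25x_E = 37.5 and x_E = 30.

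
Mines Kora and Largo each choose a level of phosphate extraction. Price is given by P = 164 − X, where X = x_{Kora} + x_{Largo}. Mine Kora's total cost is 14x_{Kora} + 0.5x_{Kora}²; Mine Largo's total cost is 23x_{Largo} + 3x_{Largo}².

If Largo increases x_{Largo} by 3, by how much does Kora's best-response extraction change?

Mine Kora's profit: π = x_{Kora}(164 − (x_{Kora} + x_{Largo})) − 14x_{Kora} − 0.5x_{Kora}².
∂π/∂x_{Kora} = 150 − 3x_{Kora} − x_{Largo} = 0, so x_{Kora} = 50 − (1/3)x_{Largo}.
The reaction-function slope is −1/3, so a 3-unit rise in x_{Largo} moves x_{Kora} by −1/3 × 3 = −1. Kora's best response falls — the actions are strategic substitutes.

-1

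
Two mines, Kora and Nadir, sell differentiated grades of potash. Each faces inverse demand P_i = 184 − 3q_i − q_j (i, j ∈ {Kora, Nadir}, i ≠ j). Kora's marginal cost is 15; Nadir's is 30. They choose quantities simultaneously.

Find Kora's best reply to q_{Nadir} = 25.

Mine Kora's profit: π = q_{Kora}(184 − 3q_{Kora} − q_{Nadir}) − 15q_{Kora}.
∂π/∂q_{Kora} = 169 − 6q_{Kora} − q_{Nadir} = 0 ⇒ q_{Kora} = 169/6 − (1/6)q_{Nadir}.
At q_{Nadir} = 25: q_{Kora} = 169/6 − (1/6)·25 = 24.

24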